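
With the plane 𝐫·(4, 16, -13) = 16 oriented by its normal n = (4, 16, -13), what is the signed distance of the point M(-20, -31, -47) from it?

19/21

n·M − 16 = 19.
|n| = 21, so the signed distance is 19/21.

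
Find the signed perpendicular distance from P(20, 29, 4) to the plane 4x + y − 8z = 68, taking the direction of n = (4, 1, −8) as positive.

1

n·P − 68 = 9.
|n| = 9, so the signed distance is 9/9 = 1.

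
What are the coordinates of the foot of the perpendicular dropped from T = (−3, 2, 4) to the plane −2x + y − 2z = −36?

n = (−2, 1, −2), |n|² = 9, and n·T − (-36) = 36.
t = 36/9 = 4, so the foot is T − t·n = (−3, 2, 4) − 4·(−2, 1, −2) = (5, −2, 12).

(5, -2, 12)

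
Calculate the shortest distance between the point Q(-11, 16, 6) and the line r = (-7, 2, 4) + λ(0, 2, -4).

14

Direction vector d = (0, 2, -4).
AP = (-4, 14, 2), and AP × d = (-60, -16, -8).
|AP × d|² = 3920 and |d|² = 20, so the distance is √(3920/20) = √196 = 14.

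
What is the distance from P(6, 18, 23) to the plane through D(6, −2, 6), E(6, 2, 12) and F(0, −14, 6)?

DE = (0, 4, 6) and DF = (−6, −12, 0), so a normal is n = DE × DF = (72, −36, 24).
n = (72, −36, 24); n·P − 648 = -312; |n| = 84; distance = 312/84 = 26/7.

26/7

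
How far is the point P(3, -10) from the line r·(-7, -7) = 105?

4√2

The normal to the line is n = (-7, -7) with |n| = 7√2.
|n·P − 105| = |49 − 105| = 56, so the distance is 56/(7√2) = 4√2.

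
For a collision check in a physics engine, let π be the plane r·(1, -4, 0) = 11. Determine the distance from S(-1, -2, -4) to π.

d = |1·(-1) + (-4)·(-2) − 11| / √(1 + 16 + 0) = |-4| / √17 = 4/√17.

4√17/17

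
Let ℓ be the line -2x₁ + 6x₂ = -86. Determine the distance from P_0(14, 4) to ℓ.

d = |(-2)·14 + 6·4 − (-86)| / √(4 + 36) = |82|/(2√10) = 41/√10.

41√10/10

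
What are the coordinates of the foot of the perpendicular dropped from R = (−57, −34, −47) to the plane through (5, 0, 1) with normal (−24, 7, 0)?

The perpendicular from R has direction n = (−24, 7, 0): r = (−57, −34, −47) + λ(−24, 7, 0).
Substitute into the plane: n·(R + λn) = -120 gives 1130 + 625λ = -120, so λ = -2.
Foot = (−57, −34, −47) + (-2)·(−24, 7, 0) = (−9, −48, −47).

(-9, -48, -47)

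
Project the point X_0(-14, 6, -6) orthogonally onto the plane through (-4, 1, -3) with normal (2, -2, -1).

(-8, 0, -9)

n = (2, -2, -1), |n|² = 9, and n·X_0 − (-7) = -27.
t = -27/9 = -3, so the foot is X_0 − t·n = (-14, 6, -6) − (-3)·(2, -2, -1) = (-8, 0, -9).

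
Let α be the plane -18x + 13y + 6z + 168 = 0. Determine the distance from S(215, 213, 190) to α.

Normal vector n = (-18, 13, 6), and n·(215, 213, 190) - (-168) = 207.
|n| = √(324 + 169 + 36) = 23, so the distance is |207|/23 = 9.

9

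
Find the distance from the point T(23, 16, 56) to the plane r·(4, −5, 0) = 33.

d = |4·23 + (-5)·16 − 33| / √(16 + 25 + 0) = |-21| / √41 = 21√41/41.

21√41/41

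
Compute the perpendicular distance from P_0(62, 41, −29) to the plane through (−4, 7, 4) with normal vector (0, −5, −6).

The plane has equation n·(r − (−4, 7, 4)) = 0, i.e. n·r = -59.
d = |(-5)·41 + (-6)·(-29) − (-59)| / √(0 + 25 + 36) = |28| / √61 = 28/√61.

28/√61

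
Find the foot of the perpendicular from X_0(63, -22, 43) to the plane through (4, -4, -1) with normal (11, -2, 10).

(8, -12, -7)

n = (11, -2, 10), |n|² = 225, and n·X_0 − 42 = 1125.
t = 1125/225 = 5, so the foot is X_0 − t·n = (63, -22, 43) − 5·(11, -2, 10) = (8, -12, -7).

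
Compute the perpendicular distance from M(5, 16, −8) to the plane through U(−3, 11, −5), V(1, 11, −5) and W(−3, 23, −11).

UV = (4, 0, 0) and UW = (0, 12, −6), so a normal is n = UV × UW = (0, 24, 48).
Then n·(5, 16, −8) − 24 = −24.
|n| = √(0 + 576 + 2304) = 24√5, so the distance is |-24|/(24√5) = 1/√5.

√5/5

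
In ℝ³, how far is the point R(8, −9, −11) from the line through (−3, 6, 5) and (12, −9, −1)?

2√29

A direction vector is d = (15, −15, −6).
AP = (11, −15, −16), and AP × d = (−150, −174, 60).
|AP × d|² = 56376 and |d|² = 486, so the distance is √(56376/486) = √116 = 2√29.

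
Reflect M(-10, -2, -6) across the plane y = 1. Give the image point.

With n = (0, 1, 0), the signed offset is (n·M − 1)/|n|² = -3/1 = -3.
M' = M − 2t·n = (-10, -2, -6) − (-6)·(0, 1, 0) = (-10, 4, -6).

(-10, 4, -6)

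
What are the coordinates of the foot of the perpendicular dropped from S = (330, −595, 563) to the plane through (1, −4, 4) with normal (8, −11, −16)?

(2286/7, -4132/7, 3989/7)

n = (8, −11, −16), |n|² = 441, and n·S − (-12) = 189.
t = 189/441 = 3/7, so the foot is S − t·n = (330, −595, 563) − (3/7)·(8, −11, −16) = (2286/7, −4132/7, 3989/7).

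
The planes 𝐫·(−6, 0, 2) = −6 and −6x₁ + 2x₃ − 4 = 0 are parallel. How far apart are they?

√10/2

Both planes have normal n = (−6, 0, 2), |n| = 2√10. Any point on the first plane is at distance |4 − (-6)|/|n| = 10/(2√10) = √10/2 from the second.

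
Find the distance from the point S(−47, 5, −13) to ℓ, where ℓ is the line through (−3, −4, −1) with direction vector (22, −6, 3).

3√5

Direction vector d = (22, −6, 3).
AP = (−44, 9, −12); AP·d = -1058, |AP|² = 2161, |d|² = 529.
distance² = |AP|² − (AP·d)²/|d|² = 2161 − 1119364/529 = 45, so the distance is 3√5.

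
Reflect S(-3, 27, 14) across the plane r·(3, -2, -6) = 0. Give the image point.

n = (3, -2, -6), |n|² = 49, n·S − 0 = -147, so t = -147/49 = -3.
Foot F = S − (-3)·n = (6, 21, -4); the reflection is 2F − S = (15, 15, -22).

(15, 15, -22)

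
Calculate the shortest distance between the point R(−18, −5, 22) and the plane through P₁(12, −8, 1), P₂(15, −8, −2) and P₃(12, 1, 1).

P₁P₂ = (3, 0, −3) and P₁P₃ = (0, 9, 0), so a normal is n = P₁P₂ × P₁P₃ = (27, 0, 27).
n = (27, 0, 27); n·P − 351 = -243; |n| = 27√2; distance = 243/(27√2) = 9/√2.

9/√2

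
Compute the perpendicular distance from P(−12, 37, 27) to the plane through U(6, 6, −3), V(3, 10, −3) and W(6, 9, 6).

9/√26

UV = (−3, 4, 0) and UW = (0, 3, 9), so a normal is n = UV × UW = (36, 27, −9).
Then n·(−12, 37, 27) − 405 = −81.
|n| = √(1296 + 729 + 81) = 9√26, so the distance is |-81|/(9√26) = 9√26/26.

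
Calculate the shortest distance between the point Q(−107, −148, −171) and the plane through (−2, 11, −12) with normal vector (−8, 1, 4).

The plane has equation n·(r − (−2, 11, −12)) = 0, i.e. n·r = -21.
Then n·(−107, −148, −171) − (−21) = 45.
|n| = √(64 + 1 + 16) = 9, so the distance is |45|/9 = 5.

5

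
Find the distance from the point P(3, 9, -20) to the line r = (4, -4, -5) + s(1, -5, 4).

Direction vector d = (1, -5, 4).
AP = (-1, 13, -15); AP·d = -126, |AP|² = 395, |d|² = 42.
distance² = |AP|² − (AP·d)²/|d|² = 395 − 15876/42 = 17, so the distance is √17.

√17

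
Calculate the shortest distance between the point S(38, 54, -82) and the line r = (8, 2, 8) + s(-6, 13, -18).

18√10

Direction vector d = (-6, 13, -18).
AP = (30, 52, -90), and AP × d = (234, 1080, 702).
|AP × d|² = 1713960 and |d|² = 529, so the distance is √(1713960/529) = √3240 = 18√10.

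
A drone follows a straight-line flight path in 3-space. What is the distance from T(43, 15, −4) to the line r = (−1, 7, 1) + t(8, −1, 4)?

Direction vector d = (8, −1, 4).
AP = (44, 8, −5), and AP × d = (27, −216, −108).
|AP × d|² = 59049 and |d|² = 81, so the distance is √(59049/81) = √729 = 27.

27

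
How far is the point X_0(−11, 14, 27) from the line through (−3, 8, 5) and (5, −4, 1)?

A direction vector is d = (8, −12, −4).
AP = (−8, 6, 22), and AP × d = (240, 144, 48).
|AP × d|² = 80640 and |d|² = 224, so the distance is √(80640/224) = √360 = 6√10.

6√10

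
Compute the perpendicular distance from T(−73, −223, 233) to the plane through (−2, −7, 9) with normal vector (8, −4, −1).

8

The plane has equation n·(r − (−2, −7, 9)) = 0, i.e. n·r = 3.
n = (8, −4, −1); n·P − 3 = 72; |n| = 9; distance = 72/9 = 8.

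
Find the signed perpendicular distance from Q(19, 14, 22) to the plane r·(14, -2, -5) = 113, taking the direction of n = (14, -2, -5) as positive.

n·Q − 113 = 15.
|n| = 15, so the signed distance is 15/15 = 1.

1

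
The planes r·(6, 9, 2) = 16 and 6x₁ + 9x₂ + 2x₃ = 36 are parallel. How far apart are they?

With common normal n = (6, 9, 2) (|n| = 11), the distance is |16 − 36|/|n| = 20/11.

20/11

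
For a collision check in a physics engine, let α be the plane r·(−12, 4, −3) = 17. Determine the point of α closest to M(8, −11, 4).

(-4, -7, 1)

n = (−12, 4, −3), |n|² = 169, and n·M − 17 = -169.
t = -169/169 = -1, so the foot is M − t·n = (8, −11, 4) − (-1)·(−12, 4, −3) = (−4, −7, 1).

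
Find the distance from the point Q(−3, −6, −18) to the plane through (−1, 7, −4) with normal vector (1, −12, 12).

14/17

The plane has equation n·(r − (−1, 7, −4)) = 0, i.e. n·r = -133.
Then n·(−3, −6, −18) − (−133) = −14.
|n| = √(1 + 144 + 144) = 17, so the distance is |-14|/17 = 14/17.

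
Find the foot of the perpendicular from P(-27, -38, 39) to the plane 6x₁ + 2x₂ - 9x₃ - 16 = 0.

The perpendicular from P has direction n = (6, 2, -9): r = (-27, -38, 39) + t(6, 2, -9).
Substitute into the plane: n·(P + tn) = 16 gives -589 + 121t = 16, so t = 5.
Foot = (-27, -38, 39) + 5·(6, 2, -9) = (3, -28, -6).

(3, -28, -6)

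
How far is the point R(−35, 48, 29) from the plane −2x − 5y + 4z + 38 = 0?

16/(3√5)

Normal vector n = (−2, −5, 4), and n·(−35, 48, 29) − (−38) = −16.
|n| = √(4 + 25 + 16) = 3√5, so the distance is |-16|/(3√5) = 16√5/15.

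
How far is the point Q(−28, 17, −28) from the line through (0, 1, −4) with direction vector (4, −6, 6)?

4√13

Direction vector d = (4, −6, 6).
AP = (−28, 16, −24); AP·d = -352, |AP|² = 1616, |d|² = 88.
distance² = |AP|² − (AP·d)²/|d|² = 1616 − 123904/88 = 208, so the distance is 4√13.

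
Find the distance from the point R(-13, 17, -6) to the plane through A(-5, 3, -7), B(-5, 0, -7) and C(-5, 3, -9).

AB = (0, -3, 0) and AC = (0, 0, -2), so a normal is n = AB × AC = (6, 0, 0).
Then n·(-13, 17, -6) - (-30) = -48.
|n| = √(36 + 0 + 0) = 6, so the distance is |-48|/6 = 8.

8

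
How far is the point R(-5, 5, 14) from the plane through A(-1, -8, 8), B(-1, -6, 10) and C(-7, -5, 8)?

AB = (0, 2, 2) and AC = (-6, 3, 0), so a normal is n = AB × AC = (-6, -12, 12).
n = (-6, -12, 12); n·P − 198 = -60; |n| = 18; distance = 60/18 = 10/3.

10/3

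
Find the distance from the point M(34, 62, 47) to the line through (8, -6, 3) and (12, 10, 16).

A direction vector is d = (4, 16, 13).
AP = (26, 68, 44); AP·d = 1764, |AP|² = 7236, |d|² = 441.
distance² = |AP|² − (AP·d)²/|d|² = 7236 − 3111696/441 = 180, so the distance is 6√5.

6√5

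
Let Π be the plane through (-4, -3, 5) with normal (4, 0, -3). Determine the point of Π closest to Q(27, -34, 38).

(23, -34, 41)

The perpendicular from Q has direction n = (4, 0, -3): r = (27, -34, 38) + t(4, 0, -3).
Substitute into the plane: n·(Q + tn) = -31 gives -6 + 25t = -31, so t = -1.
Foot = (27, -34, 38) + (-1)·(4, 0, -3) = (23, -34, 41).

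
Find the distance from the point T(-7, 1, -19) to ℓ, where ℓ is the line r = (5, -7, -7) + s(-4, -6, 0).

Direction vector d = (-4, -6, 0).
AP = (-12, 8, -12), and AP × d = (-72, 48, 104).
|AP × d|² = 18304 and |d|² = 52, so the distance is √(18304/52) = √352 = 4√22.

4√22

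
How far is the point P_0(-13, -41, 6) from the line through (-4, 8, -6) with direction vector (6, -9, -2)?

Direction vector d = (6, -9, -2).
AP = (-9, -49, 12), and AP × d = (206, 54, 375).
|AP × d|² = 185977 and |d|² = 121, so the distance is √(185977/121) = √1537.

√1537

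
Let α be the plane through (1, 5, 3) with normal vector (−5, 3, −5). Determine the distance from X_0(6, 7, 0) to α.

4√59/59

The plane has equation n·(r − (1, 5, 3)) = 0, i.e. n·r = -5.
Then n·(6, 7, 0) − (−5) = −4.
|n| = √(25 + 9 + 25) = √59, so the distance is |-4|/√59 = 4√59/59.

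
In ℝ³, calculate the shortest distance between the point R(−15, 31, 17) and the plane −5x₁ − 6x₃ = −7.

n = (−5, 0, −6); n·P − (-7) = -20; |n| = √61; distance = 20/√61.

20√61/61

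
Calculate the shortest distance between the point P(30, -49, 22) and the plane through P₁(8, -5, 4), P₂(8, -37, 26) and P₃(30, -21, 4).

P₁P₂ = (0, -32, 22) and P₁P₃ = (22, -16, 0), so a normal is n = P₁P₂ × P₁P₃ = (352, 484, 704).
Then n·(30, -49, 22) - 3212 = -880.
|n| = √(123904 + 234256 + 495616) = 924, so the distance is |-880|/924 = 20/21.

20/21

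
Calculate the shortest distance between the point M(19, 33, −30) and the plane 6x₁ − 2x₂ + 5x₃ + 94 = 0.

Normal vector n = (6, −2, 5), and n·(19, 33, −30) − (−94) = −8.
|n| = √(36 + 4 + 25) = √65, so the distance is |-8|/√65 = 8√65/65.

8/√65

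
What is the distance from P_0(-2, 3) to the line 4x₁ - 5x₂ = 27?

The normal to the line is n = (4, -5) with |n| = √41.
|n·P_0 − 27| = |-23 − 27| = 50, so the distance is 50/√41 = 50√41/41.

50/√41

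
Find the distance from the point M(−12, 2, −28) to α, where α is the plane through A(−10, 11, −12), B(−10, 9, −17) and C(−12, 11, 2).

AB = (0, −2, −5) and AC = (−2, 0, 14), so a normal is n = AB × AC = (−28, 10, −4).
Then n·(−12, 2, −28) − 438 = 30.
|n| = √(784 + 100 + 16) = 30, so the distance is |30|/30 = 1.

1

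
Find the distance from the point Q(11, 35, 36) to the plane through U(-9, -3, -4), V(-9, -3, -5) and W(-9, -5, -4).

20

UV = (0, 0, -1) and UW = (0, -2, 0), so a normal is n = UV × UW = (-2, 0, 0).
Then n·(11, 35, 36) - 18 = -40.
|n| = √(4 + 0 + 0) = 2, so the distance is |-40|/2 = 20.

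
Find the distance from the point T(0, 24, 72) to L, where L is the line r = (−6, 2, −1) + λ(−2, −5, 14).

√2249

Direction vector d = (−2, −5, 14).
AP = (6, 22, 73); AP·d = 900, |AP|² = 5849, |d|² = 225.
distance² = |AP|² − (AP·d)²/|d|² = 5849 − 810000/225 = 2249, so the distance is √2249.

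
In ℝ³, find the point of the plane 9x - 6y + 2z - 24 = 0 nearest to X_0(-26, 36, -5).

n = (9, -6, 2), |n|² = 121, and n·X_0 − 24 = -484.
t = -484/121 = -4, so the foot is X_0 − t·n = (-26, 36, -5) − (-4)·(9, -6, 2) = (10, 12, 3).

(10, 12, 3)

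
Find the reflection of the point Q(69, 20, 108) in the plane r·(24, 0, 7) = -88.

With n = (24, 0, 7), the signed offset is (n·Q − (-88))/|n|² = 2500/625 = 4.
Q' = Q − 2t·n = (69, 20, 108) − 8·(24, 0, 7) = (-123, 20, 52).

(-123, 20, 52)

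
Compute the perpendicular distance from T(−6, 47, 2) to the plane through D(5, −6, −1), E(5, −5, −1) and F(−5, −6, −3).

√26

DE = (0, 1, 0) and DF = (−10, 0, −2), so a normal is n = DE × DF = (−2, 0, 10).
Then n·(−6, 47, 2) − (−20) = 52.
|n| = √(4 + 0 + 100) = 2√26, so the distance is |52|/(2√26) = √26.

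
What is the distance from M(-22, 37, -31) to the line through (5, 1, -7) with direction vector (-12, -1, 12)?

51

Direction vector d = (-12, -1, 12).
AP = (-27, 36, -24), and AP × d = (408, 612, 459).
|AP × d|² = 751689 and |d|² = 289, so the distance is √(751689/289) = √2601 = 51.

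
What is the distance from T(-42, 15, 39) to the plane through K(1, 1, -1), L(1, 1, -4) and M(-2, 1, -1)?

14

KL = (0, 0, -3) and KM = (-3, 0, 0), so a normal is n = KL × KM = (0, 9, 0).
Then n·(-42, 15, 39) - 9 = 126.
|n| = √(0 + 81 + 0) = 9, so the distance is |126|/9 = 14.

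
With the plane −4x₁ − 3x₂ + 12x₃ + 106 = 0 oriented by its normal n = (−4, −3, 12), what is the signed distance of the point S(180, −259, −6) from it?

n·S − (-106) = 91.
|n| = 13, so the signed distance is 91/13 = 7.

7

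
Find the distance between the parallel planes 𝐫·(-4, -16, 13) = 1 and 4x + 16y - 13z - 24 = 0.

Divide the second equation by -1 to match normals: -4x - 16y + 13z = -24.
Both planes have normal n = (-4, -16, 13), |n| = 21. Any point on the first plane is at distance |(-24) − 1|/|n| = 25/21 from the second.

25/21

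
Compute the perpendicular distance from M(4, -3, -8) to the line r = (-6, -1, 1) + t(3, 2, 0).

√133

Direction vector d = (3, 2, 0).
AP = (10, -2, -9), and AP × d = (18, -27, 26).
|AP × d|² = 1729 and |d|² = 13, so the distance is √(1729/13) = √133.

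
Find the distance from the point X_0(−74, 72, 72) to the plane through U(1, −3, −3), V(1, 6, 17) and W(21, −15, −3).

3

UV = (0, 9, 20) and UW = (20, −12, 0), so a normal is n = UV × UW = (240, 400, −180).
n = (240, 400, −180); n·P − (-420) = -1500; |n| = 500; distance = 1500/500 = 3.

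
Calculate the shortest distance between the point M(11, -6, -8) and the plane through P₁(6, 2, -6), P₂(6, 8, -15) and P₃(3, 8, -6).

2/7

P₁P₂ = (0, 6, -9) and P₁P₃ = (-3, 6, 0), so a normal is n = P₁P₂ × P₁P₃ = (54, 27, 18).
Then n·(11, -6, -8) - 270 = 18.
|n| = √(2916 + 729 + 324) = 63, so the distance is |18|/63 = 2/7.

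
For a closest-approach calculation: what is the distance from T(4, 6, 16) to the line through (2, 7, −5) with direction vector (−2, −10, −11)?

Direction vector d = (−2, −10, −11).
AP = (2, −1, 21), and AP × d = (221, −20, −22).
|AP × d|² = 49725 and |d|² = 225, so the distance is √(49725/225) = √221.

√221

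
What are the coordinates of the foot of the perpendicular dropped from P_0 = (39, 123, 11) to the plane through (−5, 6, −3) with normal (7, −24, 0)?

n = (7, −24, 0), |n|² = 625, and n·P_0 − (-179) = -2500.
t = -2500/625 = -4, so the foot is P_0 − t·n = (39, 123, 11) − (-4)·(7, −24, 0) = (67, 27, 11).

(67, 27, 11)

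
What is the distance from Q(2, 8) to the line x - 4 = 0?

2

The normal to the line is n = (1, 0) with |n| = 1.
|n·Q − 4| = |2 − 4| = 2, so the distance is 2/1 = 2.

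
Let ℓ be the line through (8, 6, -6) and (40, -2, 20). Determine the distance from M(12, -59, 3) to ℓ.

A direction vector is d = (32, -8, 26).
AP = (4, -65, 9), and AP × d = (-1618, 184, 2048).
|AP × d|² = 6846084 and |d|² = 1764, so the distance is √(6846084/1764) = √3881.

√3881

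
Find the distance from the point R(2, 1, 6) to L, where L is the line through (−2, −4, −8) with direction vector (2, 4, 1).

3√17

Direction vector d = (2, 4, 1).
AP = (4, 5, 14), and AP × d = (−51, 24, 6).
|AP × d|² = 3213 and |d|² = 21, so the distance is √(3213/21) = √153 = 3√17.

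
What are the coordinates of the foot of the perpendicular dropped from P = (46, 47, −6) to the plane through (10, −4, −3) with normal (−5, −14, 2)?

The perpendicular from P has direction n = (−5, −14, 2): r = (46, 47, −6) + t(−5, −14, 2).
Substitute into the plane: n·(P + tn) = 0 gives -900 + 225t = 0, so t = 4.
Foot = (46, 47, −6) + 4·(−5, −14, 2) = (26, −9, 2).

(26, -9, 2)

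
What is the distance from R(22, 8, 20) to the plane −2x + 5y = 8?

Normal vector n = (−2, 5, 0), and n·(22, 8, 20) − 8 = −12.
|n| = √(4 + 25 + 0) = √29, so the distance is |-12|/√29 = 12√29/29.

12√29/29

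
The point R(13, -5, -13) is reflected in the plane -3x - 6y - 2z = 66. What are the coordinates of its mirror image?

n = (-3, -6, -2), |n|² = 49, n·R − 66 = -49, so t = -49/49 = -1.
Foot F = R − (-1)·n = (10, -11, -15); the reflection is 2F − R = (7, -17, -17).

(7, -17, -17)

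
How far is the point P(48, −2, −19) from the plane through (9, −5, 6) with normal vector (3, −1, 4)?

7√26/13

The plane has equation n·(r − (9, −5, 6)) = 0, i.e. n·r = 56.
d = |3·48 + (-1)·(-2) + 4·(-19) − 56| / √(9 + 1 + 16) = |14| / √26 = 14/√26.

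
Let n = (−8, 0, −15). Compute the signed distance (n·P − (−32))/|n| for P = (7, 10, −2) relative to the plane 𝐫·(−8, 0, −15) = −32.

6/17

n·P − (-32) = 6.
|n| = 17, so the signed distance is 6/17.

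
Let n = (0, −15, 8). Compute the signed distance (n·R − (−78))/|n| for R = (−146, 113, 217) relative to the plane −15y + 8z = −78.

7

n·R − (-78) = 119.
|n| = 17, so the signed distance is 119/17 = 7.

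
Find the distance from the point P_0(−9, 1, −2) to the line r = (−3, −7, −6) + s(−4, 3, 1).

Direction vector d = (−4, 3, 1).
AP = (−6, 8, 4), and AP × d = (−4, −10, 14).
|AP × d|² = 312 and |d|² = 26, so the distance is √(312/26) = √12 = 2√3.

2√3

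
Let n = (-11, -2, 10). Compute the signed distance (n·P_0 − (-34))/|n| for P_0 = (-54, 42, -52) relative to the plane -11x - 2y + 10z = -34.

n·P_0 − (-34) = 24.
|n| = 15, so the signed distance is 24/15 = 8/5.

8/5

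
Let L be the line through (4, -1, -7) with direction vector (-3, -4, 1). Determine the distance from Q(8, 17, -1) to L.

Direction vector d = (-3, -4, 1).
AP = (4, 18, 6), and AP × d = (42, -22, 38).
|AP × d|² = 3692 and |d|² = 26, so the distance is √(3692/26) = √142.

√142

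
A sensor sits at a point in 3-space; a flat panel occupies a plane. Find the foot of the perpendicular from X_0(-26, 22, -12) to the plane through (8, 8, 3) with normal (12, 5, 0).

n = (12, 5, 0), |n|² = 169, and n·X_0 − 136 = -338.
t = -338/169 = -2, so the foot is X_0 − t·n = (-26, 22, -12) − (-2)·(12, 5, 0) = (-2, 32, -12).

(-2, 32, -12)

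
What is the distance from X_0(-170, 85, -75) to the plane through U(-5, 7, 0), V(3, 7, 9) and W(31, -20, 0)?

3

UV = (8, 0, 9) and UW = (36, -27, 0), so a normal is n = UV × UW = (243, 324, -216).
Then n·(-170, 85, -75) - 1053 = 1377.
|n| = √(59049 + 104976 + 46656) = 459, so the distance is |1377|/459 = 3.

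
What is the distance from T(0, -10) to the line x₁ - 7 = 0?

d = |1·0 + 0·(-10) − 7| / √(1 + 0) = |-7|/1 = 7.

7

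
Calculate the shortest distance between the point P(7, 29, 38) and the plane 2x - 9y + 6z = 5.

Normal vector n = (2, -9, 6), and n·(7, 29, 38) - 5 = -24.
|n| = √(4 + 81 + 36) = 11, so the distance is |-24|/11 = 24/11.

24/11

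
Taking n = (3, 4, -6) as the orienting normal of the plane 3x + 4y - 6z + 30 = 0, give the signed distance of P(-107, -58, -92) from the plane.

29√61/61

n·P − (-30) = 29.
|n| = √61, so the signed distance is 29√61/61.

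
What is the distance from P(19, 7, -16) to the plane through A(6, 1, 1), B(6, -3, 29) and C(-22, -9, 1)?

1

AB = (0, -4, 28) and AC = (-28, -10, 0), so a normal is n = AB × AC = (280, -784, -112).
n = (280, -784, -112); n·P − 784 = 840; |n| = 840; distance = 840/840 = 1.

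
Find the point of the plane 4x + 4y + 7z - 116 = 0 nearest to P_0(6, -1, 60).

(-10, -17, 32)

n = (4, 4, 7), |n|² = 81, and n·P_0 − 116 = 324.
t = 324/81 = 4, so the foot is P_0 − t·n = (6, -1, 60) − 4·(4, 4, 7) = (-10, -17, 32).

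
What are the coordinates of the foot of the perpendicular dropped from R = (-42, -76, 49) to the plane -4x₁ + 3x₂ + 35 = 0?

n = (-4, 3, 0), |n|² = 25, and n·R − (-35) = -25.
t = -25/25 = -1, so the foot is R − t·n = (-42, -76, 49) − (-1)·(-4, 3, 0) = (-46, -73, 49).

(-46, -73, 49)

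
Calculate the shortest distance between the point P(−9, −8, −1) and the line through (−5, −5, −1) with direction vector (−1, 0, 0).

Direction vector d = (−1, 0, 0).
AP = (−4, −3, 0), and AP × d = (0, 0, −3).
|AP × d|² = 9 and |d|² = 1, so the distance is √9 = 3.

3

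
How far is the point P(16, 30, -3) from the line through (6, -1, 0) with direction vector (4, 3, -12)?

Direction vector d = (4, 3, -12).
AP = (10, 31, -3); AP·d = 169, |AP|² = 1070, |d|² = 169.
distance² = |AP|² − (AP·d)²/|d|² = 1070 − 28561/169 = 901, so the distance is √901.

√901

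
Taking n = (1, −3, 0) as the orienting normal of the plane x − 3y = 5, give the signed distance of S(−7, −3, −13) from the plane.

n·S − 5 = -3.
|n| = √10, so the signed distance is -3/√10.

-3/√10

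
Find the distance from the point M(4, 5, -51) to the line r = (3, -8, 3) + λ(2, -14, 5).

√2186

Direction vector d = (2, -14, 5).
AP = (1, 13, -54), and AP × d = (-691, -113, -40).
|AP × d|² = 491850 and |d|² = 225, so the distance is √(491850/225) = √2186.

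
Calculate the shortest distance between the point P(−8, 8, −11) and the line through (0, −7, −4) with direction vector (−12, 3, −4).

13

Direction vector d = (−12, 3, −4).
AP = (−8, 15, −7), and AP × d = (−39, 52, 156).
|AP × d|² = 28561 and |d|² = 169, so the distance is √(28561/169) = √169 = 13.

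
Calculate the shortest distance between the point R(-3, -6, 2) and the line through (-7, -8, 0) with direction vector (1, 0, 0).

2√2

Direction vector d = (1, 0, 0).
AP = (4, 2, 2), and AP × d = (0, 2, -2).
|AP × d|² = 8 and |d|² = 1, so the distance is √8 = 2√2.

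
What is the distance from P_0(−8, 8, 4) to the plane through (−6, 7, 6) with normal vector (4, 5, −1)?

√42/42

The plane has equation n·(r − (−6, 7, 6)) = 0, i.e. n·r = 5.
Then n·(−8, 8, 4) − 5 = −1.
|n| = √(16 + 25 + 1) = √42, so the distance is |-1|/√42 = 1/√42.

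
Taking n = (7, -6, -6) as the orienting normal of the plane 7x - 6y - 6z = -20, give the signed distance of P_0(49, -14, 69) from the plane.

3

n·P_0 − (-20) = 33.
|n| = 11, so the signed distance is 33/11 = 3.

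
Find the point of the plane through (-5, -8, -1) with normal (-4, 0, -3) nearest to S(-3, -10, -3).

n = (-4, 0, -3), |n|² = 25, and n·S − 23 = -2.
t = -2/25, so the foot is S − t·n = (-3, -10, -3) − (-2/25)·(-4, 0, -3) = (-83/25, -10, -81/25).

(-83/25, -10, -81/25)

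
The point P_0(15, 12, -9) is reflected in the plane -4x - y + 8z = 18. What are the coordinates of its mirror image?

n = (-4, -1, 8), |n|² = 81, n·P_0 − 18 = -162, so t = -162/81 = -2.
Foot F = P_0 − (-2)·n = (7, 10, 7); the reflection is 2F − P_0 = (-1, 8, 23).

(-1, 8, 23)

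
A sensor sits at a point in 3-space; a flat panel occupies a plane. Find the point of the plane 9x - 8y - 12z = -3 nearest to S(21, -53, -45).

(-15, -21, 3)

n = (9, -8, -12), |n|² = 289, and n·S − (-3) = 1156.
t = 1156/289 = 4, so the foot is S − t·n = (21, -53, -45) − 4·(9, -8, -12) = (-15, -21, 3).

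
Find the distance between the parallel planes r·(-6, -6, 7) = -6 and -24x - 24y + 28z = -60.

9/11

Divide the second equation by 4 to match normals: -6x - 6y + 7z = -15.
With common normal n = (-6, -6, 7) (|n| = 11), the distance is |(-6) − (-15)|/|n| = 9/11.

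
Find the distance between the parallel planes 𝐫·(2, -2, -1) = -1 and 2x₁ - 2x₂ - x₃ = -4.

1

With common normal n = (2, -2, -1) (|n| = 3), the distance is |(-1) − (-4)|/|n| = 3/3 = 1.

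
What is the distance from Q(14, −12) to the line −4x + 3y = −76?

16/5

d = |(-4)·14 + 3·(-12) − (-76)| / √(16 + 9) = |-16|/5 = 16/5.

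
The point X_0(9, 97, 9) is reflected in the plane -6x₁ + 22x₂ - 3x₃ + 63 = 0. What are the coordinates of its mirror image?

n = (-6, 22, -3), |n|² = 529, n·X_0 − (-63) = 2116, so t = 2116/529 = 4.
Foot F = X_0 − 4·n = (33, 9, 21); the reflection is 2F − X_0 = (57, -79, 33).

(57, -79, 33)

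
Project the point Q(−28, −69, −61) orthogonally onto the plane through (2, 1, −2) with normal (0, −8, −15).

(-28, -29, 14)

The perpendicular from Q has direction n = (0, −8, −15): r = (−28, −69, −61) + t(0, −8, −15).
Substitute into the plane: n·(Q + tn) = 22 gives 1467 + 289t = 22, so t = -5.
Foot = (−28, −69, −61) + (-5)·(0, −8, −15) = (−28, −29, 14).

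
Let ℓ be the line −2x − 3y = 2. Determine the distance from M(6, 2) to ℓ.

d = |(-2)·6 + (-3)·2 − 2| / √(4 + 9) = |-20|/√13 = 20√13/13.

20/√13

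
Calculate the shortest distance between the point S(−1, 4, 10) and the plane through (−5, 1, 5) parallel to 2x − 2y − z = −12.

1

Parallel planes share the normal n = (2, −2, −1); since (−5, 1, 5) lies on the plane, its equation is 2x − 2y − z = -17.
n = (2, −2, −1); n·P − (-17) = -3; |n| = 3; distance = 3/3 = 1.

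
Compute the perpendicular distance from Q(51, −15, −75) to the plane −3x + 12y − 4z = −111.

6

Normal vector n = (−3, 12, −4), and n·(51, −15, −75) − (−111) = 78.
|n| = √(9 + 144 + 16) = 13, so the distance is |78|/13 = 6.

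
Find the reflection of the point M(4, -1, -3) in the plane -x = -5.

(6, -1, -3)

n = (-1, 0, 0), |n|² = 1, n·M − (-5) = 1, so t = 1/1 = 1.
Foot F = M − 1·n = (5, -1, -3); the reflection is 2F − M = (6, -1, -3).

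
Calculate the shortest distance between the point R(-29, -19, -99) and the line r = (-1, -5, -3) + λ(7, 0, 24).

Direction vector d = (7, 0, 24).
AP = (-28, -14, -96); AP·d = -2500, |AP|² = 10196, |d|² = 625.
distance² = |AP|² − (AP·d)²/|d|² = 10196 − 6250000/625 = 196, so the distance is 14.

14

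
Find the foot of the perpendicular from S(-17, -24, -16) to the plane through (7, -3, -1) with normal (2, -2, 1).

The perpendicular from S has direction n = (2, -2, 1): r = (-17, -24, -16) + λ(2, -2, 1).
Substitute into the plane: n·(S + λn) = 19 gives -2 + 9λ = 19, so λ = 7/3.
Foot = (-17, -24, -16) + (7/3)·(2, -2, 1) = (-37/3, -86/3, -41/3).

(-37/3, -86/3, -41/3)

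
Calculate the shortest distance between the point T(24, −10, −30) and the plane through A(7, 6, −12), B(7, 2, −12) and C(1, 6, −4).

AB = (0, −4, 0) and AC = (−6, 0, 8), so a normal is n = AB × AC = (−32, 0, −24).
Then n·(24, −10, −30) − 64 = −112.
|n| = √(1024 + 0 + 576) = 40, so the distance is |-112|/40 = 14/5.

14/5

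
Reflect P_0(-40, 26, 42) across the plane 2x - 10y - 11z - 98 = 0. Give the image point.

(-24, -54, -46)

n = (2, -10, -11), |n|² = 225, n·P_0 − 98 = -900, so t = -900/225 = -4.
Foot F = P_0 − (-4)·n = (-32, -14, -2); the reflection is 2F − P_0 = (-24, -54, -46).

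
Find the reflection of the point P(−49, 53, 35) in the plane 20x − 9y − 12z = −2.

With n = (20, −9, −12), the signed offset is (n·P − (-2))/|n|² = -1875/625 = -3.
P' = P − 2t·n = (−49, 53, 35) − (-6)·(20, −9, −12) = (71, −1, −37).

(71, -1, -37)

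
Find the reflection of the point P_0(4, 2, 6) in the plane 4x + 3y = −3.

(-4, -4, 6)

n = (4, 3, 0), |n|² = 25, n·P_0 − (-3) = 25, so t = 25/25 = 1.
Foot F = P_0 − 1·n = (0, −1, 6); the reflection is 2F − P_0 = (−4, −4, 6).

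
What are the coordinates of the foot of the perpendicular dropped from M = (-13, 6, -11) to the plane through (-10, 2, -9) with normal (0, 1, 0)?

n = (0, 1, 0), |n|² = 1, and n·M − 2 = 4.
t = 4/1 = 4, so the foot is M − t·n = (-13, 6, -11) − 4·(0, 1, 0) = (-13, 2, -11).

(-13, 2, -11)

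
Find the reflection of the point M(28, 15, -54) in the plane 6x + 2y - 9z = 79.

(-32, -5, 36)

n = (6, 2, -9), |n|² = 121, n·M − 79 = 605, so t = 605/121 = 5.
Foot F = M − 5·n = (-2, 5, -9); the reflection is 2F − M = (-32, -5, 36).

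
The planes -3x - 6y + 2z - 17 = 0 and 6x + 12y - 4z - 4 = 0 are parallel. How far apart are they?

19/7

Divide the second equation by -2 to match normals: -3x - 6y + 2z = -2.
Both planes have normal n = (-3, -6, 2), |n| = 7. Any point on the first plane is at distance |(-2) − 17|/|n| = 19/7 from the second.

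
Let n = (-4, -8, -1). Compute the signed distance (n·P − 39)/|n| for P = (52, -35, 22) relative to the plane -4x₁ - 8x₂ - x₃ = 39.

n·P − 39 = 11.
|n| = 9, so the signed distance is 11/9.

11/9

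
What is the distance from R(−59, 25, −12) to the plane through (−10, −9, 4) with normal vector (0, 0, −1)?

16

The plane has equation n·(r − (−10, −9, 4)) = 0, i.e. n·r = -4.
n = (0, 0, −1); n·P − (-4) = 16; |n| = 1; distance = 16/1 = 16.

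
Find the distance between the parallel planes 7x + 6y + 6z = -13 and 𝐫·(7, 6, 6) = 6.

Both planes have normal n = (7, 6, 6), |n| = 11. Any point on the first plane is at distance |6 − (-13)|/|n| = 19/11 from the second.

19/11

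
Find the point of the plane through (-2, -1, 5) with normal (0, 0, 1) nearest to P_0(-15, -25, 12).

n = (0, 0, 1), |n|² = 1, and n·P_0 − 5 = 7.
t = 7/1 = 7, so the foot is P_0 − t·n = (-15, -25, 12) − 7·(0, 0, 1) = (-15, -25, 5).

(-15, -25, 5)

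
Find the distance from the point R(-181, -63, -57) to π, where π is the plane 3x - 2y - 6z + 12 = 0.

9

n = (3, -2, -6); n·P − (-12) = -63; |n| = 7; distance = 63/7 = 9.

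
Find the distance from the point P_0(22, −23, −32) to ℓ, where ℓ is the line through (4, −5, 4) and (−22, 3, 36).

6√5

A direction vector is d = (−26, 8, 32).
AP = (18, −18, −36), and AP × d = (−288, 360, −324).
|AP × d|² = 317520 and |d|² = 1764, so the distance is √(317520/1764) = √180 = 6√5.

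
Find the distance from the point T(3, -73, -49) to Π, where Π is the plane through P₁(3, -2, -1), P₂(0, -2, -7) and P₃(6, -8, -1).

23/√6

P₁P₂ = (-3, 0, -6) and P₁P₃ = (3, -6, 0), so a normal is n = P₁P₂ × P₁P₃ = (-36, -18, 18).
d = |(-36)·3 + (-18)·(-73) + 18·(-49) − (-90)| / √(1296 + 324 + 324) = |414| / (18√6) = 23√6/6.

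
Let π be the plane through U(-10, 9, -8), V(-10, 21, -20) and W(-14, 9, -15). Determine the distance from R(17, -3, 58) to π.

UV = (0, 12, -12) and UW = (-4, 0, -7), so a normal is n = UV × UW = (-84, 48, 48).
Then n·(17, -3, 58) - 888 = 324.
|n| = √(7056 + 2304 + 2304) = 108, so the distance is |324|/108 = 3.

3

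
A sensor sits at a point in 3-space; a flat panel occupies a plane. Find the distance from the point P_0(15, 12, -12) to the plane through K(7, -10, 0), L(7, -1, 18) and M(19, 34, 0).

8/23

KL = (0, 9, 18) and KM = (12, 44, 0), so a normal is n = KL × KM = (-792, 216, -108).
Then n·(15, 12, -12) - (-7704) = -288.
|n| = √(627264 + 46656 + 11664) = 828, so the distance is |-288|/828 = 8/23.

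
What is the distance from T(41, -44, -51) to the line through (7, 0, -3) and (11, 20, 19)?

A direction vector is d = (4, 20, 22).
AP = (34, -44, -48); AP·d = -1800, |AP|² = 5396, |d|² = 900.
distance² = |AP|² − (AP·d)²/|d|² = 5396 − 3240000/900 = 1796, so the distance is 2√449.

2√449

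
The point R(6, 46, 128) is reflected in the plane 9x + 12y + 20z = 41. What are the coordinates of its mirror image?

n = (9, 12, 20), |n|² = 625, n·R − 41 = 3125, so t = 3125/625 = 5.
Foot F = R − 5·n = (−39, −14, 28); the reflection is 2F − R = (−84, −74, −72).

(-84, -74, -72)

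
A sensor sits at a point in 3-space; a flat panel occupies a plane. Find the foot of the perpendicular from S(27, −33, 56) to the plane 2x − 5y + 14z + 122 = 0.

The perpendicular from S has direction n = (2, −5, 14): r = (27, −33, 56) + μ(2, −5, 14).
Substitute into the plane: n·(S + μn) = -122 gives 1003 + 225μ = -122, so μ = -5.
Foot = (27, −33, 56) + (-5)·(2, −5, 14) = (17, −8, −14).

(17, -8, -14)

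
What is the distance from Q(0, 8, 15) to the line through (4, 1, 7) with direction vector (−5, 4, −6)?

Direction vector d = (−5, 4, −6).
AP = (−4, 7, 8); AP·d = 0, |AP|² = 129, |d|² = 77.
distance² = |AP|² − (AP·d)²/|d|² = 129 − 0/77 = 129, so the distance is √129.

√129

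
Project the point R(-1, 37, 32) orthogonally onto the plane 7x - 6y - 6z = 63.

The perpendicular from R has direction n = (7, -6, -6): r = (-1, 37, 32) + t(7, -6, -6).
Substitute into the plane: n·(R + tn) = 63 gives -421 + 121t = 63, so t = 4.
Foot = (-1, 37, 32) + 4·(7, -6, -6) = (27, 13, 8).

(27, 13, 8)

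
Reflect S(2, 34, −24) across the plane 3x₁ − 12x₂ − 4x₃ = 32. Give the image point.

(14, -14, -40)

n = (3, −12, −4), |n|² = 169, n·S − 32 = -338, so t = -338/169 = -2.
Foot F = S − (-2)·n = (8, 10, −32); the reflection is 2F − S = (14, −14, −40).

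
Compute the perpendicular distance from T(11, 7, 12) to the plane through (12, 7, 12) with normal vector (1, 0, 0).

1

The plane has equation n·(r − (12, 7, 12)) = 0, i.e. n·r = 12.
n = (1, 0, 0); n·P − 12 = -1; |n| = 1; distance = 1/1 = 1.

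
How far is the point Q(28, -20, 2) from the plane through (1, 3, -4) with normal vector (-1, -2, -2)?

The plane has equation n·(r − (1, 3, -4)) = 0, i.e. n·r = 1.
d = |(-1)·28 + (-2)·(-20) + (-2)·2 − 1| / √(1 + 4 + 4) = |7| / 3 = 7/3.

7/3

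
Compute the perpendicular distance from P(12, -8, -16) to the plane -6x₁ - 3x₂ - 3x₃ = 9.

√6/2

n = (-6, -3, -3); n·P − 9 = -9; |n| = 3√6; distance = 9/(3√6) = √6/2.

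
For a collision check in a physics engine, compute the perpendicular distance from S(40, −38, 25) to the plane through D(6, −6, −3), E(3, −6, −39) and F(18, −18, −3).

4/17

DE = (−3, 0, −36) and DF = (12, −12, 0), so a normal is n = DE × DF = (−432, −432, 36).
Then n·(40, −38, 25) − (−108) = 144.
|n| = √(186624 + 186624 + 1296) = 612, so the distance is |144|/612 = 4/17.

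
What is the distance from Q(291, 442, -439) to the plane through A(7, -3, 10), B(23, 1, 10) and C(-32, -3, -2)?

AB = (16, 4, 0) and AC = (-39, 0, -12), so a normal is n = AB × AC = (-48, 192, 156).
d = |(-48)·291 + 192·442 + 156·(-439) − 648| / √(2304 + 36864 + 24336) = |1764| / 252 = 7.

7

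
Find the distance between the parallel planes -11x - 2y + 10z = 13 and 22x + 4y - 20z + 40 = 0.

Divide the second equation by -2 to match normals: -11x - 2y + 10z = 20.
With common normal n = (-11, -2, 10) (|n| = 15), the distance is |13 − 20|/|n| = 7/15.

7/15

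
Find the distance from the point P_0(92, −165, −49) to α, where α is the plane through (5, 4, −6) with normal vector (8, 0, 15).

3

The plane has equation n·(r − (5, 4, −6)) = 0, i.e. n·r = -50.
d = |8·92 + 15·(-49) − (-50)| / √(64 + 0 + 225) = |51| / 17 = 3.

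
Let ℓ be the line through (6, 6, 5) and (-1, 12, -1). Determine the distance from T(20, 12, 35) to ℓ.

A direction vector is d = (-7, 6, -6).
AP = (14, 6, 30), and AP × d = (-216, -126, 126).
|AP × d|² = 78408 and |d|² = 121, so the distance is √(78408/121) = √648 = 18√2.

18√2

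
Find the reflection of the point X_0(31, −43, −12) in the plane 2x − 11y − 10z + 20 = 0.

(19, 23, 48)

n = (2, −11, −10), |n|² = 225, n·X_0 − (-20) = 675, so t = 675/225 = 3.
Foot F = X_0 − 3·n = (25, −10, 18); the reflection is 2F − X_0 = (19, 23, 48).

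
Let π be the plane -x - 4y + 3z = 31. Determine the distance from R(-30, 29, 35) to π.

d = |(-1)·(-30) + (-4)·29 + 3·35 − 31| / √(1 + 16 + 9) = |-12| / √26 = 12/√26.

6√26/13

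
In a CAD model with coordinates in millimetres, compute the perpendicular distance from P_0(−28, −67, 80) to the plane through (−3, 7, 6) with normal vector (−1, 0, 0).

25

The plane has equation n·(r − (−3, 7, 6)) = 0, i.e. n·r = 3.
Then n·(−28, −67, 80) − 3 = 25.
|n| = √(1 + 0 + 0) = 1, so the distance is |25|/1 = 25.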